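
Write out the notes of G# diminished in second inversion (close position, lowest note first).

The chord tones are G#–B–D. With the fifth (D) lowest for second inversion: D, G#, B.

D, G#, B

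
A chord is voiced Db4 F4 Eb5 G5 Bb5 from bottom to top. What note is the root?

Db, F, Eb, G, Bb are the tones of an Eb dominant ninth chord (Eb–G–Bb–Db–F), making Eb the root.

Eb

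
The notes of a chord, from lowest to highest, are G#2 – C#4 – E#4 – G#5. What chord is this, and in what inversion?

The pitch classes G#, C#, E# arrange in thirds as C#–E#–G#: a C# major triad.
With the fifth (G#) in the bass, the chord is in second inversion (figured bass 6/4).

C# major, second inversion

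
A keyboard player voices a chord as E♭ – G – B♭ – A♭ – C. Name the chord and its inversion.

The distinct note names are Eb, G, Bb, Ab, C. Stacked in thirds they read Ab–C–Eb–G–Bb, which is a major ninth chord on Ab.
The lowest note is Eb, the fifth of the chord, so this is second inversion.

Ab major ninth, second inversion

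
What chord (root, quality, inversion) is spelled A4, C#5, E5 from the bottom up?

Reducing to letter names: A, C#, E. These stack in thirds as A–C#–E — an A major triad.
The lowest note is A, the root of the chord, so this is root position (figured bass 5/3).

A major, root position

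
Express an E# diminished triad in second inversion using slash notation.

E#dim/B

Second inversion of E# diminished has the fifth (B) in the bass. As a slash chord: E#dim/B.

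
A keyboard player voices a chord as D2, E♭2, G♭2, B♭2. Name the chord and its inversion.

The distinct note names are D, Eb, Gb, Bb. Stacked in thirds they read Eb–Gb–Bb–D, which is a minor-major seventh chord on Eb.
D is the seventh of Eb minor-major seventh; seventh in the bass means third inversion (figured bass 4/2).

Eb minor-major seventh, third inversion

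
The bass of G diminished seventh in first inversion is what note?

In first inversion the third is lowest. For G diminished seventh (G–Bb–Db–Fb) that is Bb.

Bb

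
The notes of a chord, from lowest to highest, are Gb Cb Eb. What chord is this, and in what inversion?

Reducing to letter names: Gb, Cb, Eb. These stack in thirds as Cb–Eb–Gb — a Cb major triad.
Gb is the fifth of Cb major; fifth in the bass means second inversion (figured bass 6/4).

Cb major, second inversion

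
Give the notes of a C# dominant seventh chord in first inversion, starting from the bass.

The chord tones are C#–E#–G#–B. With the third (E#) lowest for first inversion: E#, G#, B, C#.

E#, G#, B, C#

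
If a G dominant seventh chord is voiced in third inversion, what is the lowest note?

F

In third inversion the seventh is lowest. For G dominant seventh (G–B–D–F) that is F.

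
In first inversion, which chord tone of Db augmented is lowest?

Db augmented is Db–F–A. First inversion places the third in the bass: F.

F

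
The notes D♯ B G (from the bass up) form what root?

Reordering D#, B, G into stacked thirds gives G–B–D#; the bottom of that stack, G, is the root.

G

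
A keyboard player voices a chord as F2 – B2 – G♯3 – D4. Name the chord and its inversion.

Reducing to letter names: F, B, G#, D. These stack in thirds as G#–B–D–F — a G# diminished seventh chord.
With the seventh (F) in the bass, the chord is in third inversion (figured bass 4/2).

G# diminished seventh, third inversion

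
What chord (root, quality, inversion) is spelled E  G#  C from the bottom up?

C augmented, first inversion

The distinct note names are E, G#, C. Stacked in thirds they read C–E–G#, which is an augmented triad on C.
E is the third of C augmented; third in the bass means first inversion (figured bass 6).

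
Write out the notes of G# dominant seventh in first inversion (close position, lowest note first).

B#, D#, F#, G#

G# dominant seventh is G#–B#–D#–F#. First inversion puts the third (B#) in the bass, with the remaining tones above: B#, D#, F#, G#.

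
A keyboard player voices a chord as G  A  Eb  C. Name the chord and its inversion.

The distinct note names are G, A, Eb, C. Stacked in thirds they read A–C–Eb–G, which is a half-diminished seventh chord on A.
The lowest note is G, the seventh of the chord, so this is third inversion (figured bass 4/2).

A half-diminished seventh, third inversion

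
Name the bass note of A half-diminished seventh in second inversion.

In second inversion the fifth is lowest. For A half-diminished seventh (A–C–Eb–G) that is Eb.

Eb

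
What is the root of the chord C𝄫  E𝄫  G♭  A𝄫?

Reordering Cbb, Ebb, Gb, Abb into stacked thirds gives Abb–Cbb–Ebb–Gb; the bottom of that stack, Abb, is the root.

Abb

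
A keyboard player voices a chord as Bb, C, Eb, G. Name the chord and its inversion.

C minor seventh, third inversion

The pitch classes Bb, C, Eb, G arrange in thirds as C–Eb–G–Bb: a C minor seventh chord.
The lowest note is Bb, the seventh of the chord, so this is third inversion (figured bass 4/2).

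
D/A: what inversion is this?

second inversion

D/A means D major with A in the bass. A is the fifth of D major (D–F#–A), so this is second inversion.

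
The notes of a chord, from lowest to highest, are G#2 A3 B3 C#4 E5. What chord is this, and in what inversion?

A major ninth, third inversion

The distinct note names are G#, A, B, C#, E. Stacked in thirds they read A–C#–E–G#–B, which is a major ninth chord on A.
With the seventh (G#) in the bass, the chord is in third inversion.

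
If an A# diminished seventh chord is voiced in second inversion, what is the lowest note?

E

The fifth of A# diminished seventh (A#–C#–E–G) is E; that is the bass in second inversion.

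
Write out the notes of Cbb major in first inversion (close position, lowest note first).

The chord tones are Cbb–Ebb–Gbb. With the third (Ebb) lowest for first inversion: Ebb, Gbb, Cbb.

Ebb, Gbb, Cbb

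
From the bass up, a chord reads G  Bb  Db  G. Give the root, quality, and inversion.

The pitch classes G, Bb, Db arrange in thirds as G–Bb–Db: a G diminished triad.
The lowest note is G, the root of the chord, so this is root position (figured bass 5/3).

G diminished, root position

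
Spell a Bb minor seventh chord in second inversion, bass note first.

The chord tones are Bb–Db–F–Ab. With the fifth (F) lowest for second inversion: F, Ab, Bb, Db.

F, Ab, Bb, Db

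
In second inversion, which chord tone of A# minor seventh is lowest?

E#

A# minor seventh is A#–C#–E#–G#. Second inversion places the fifth in the bass: E#.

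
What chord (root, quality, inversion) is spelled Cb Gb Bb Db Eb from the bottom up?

Cb major ninth, root position

Reducing to letter names: Cb, Gb, Bb, Db, Eb. These stack in thirds as Cb–Eb–Gb–Bb–Db — a Cb major ninth chord.
Cb is the root of Cb major ninth; root in the bass means root position.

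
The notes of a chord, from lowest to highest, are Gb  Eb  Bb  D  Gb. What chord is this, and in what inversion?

The pitch classes Gb, Eb, Bb, D arrange in thirds as Eb–Gb–Bb–D: an Eb minor-major seventh chord.
The lowest note is Gb, the third of the chord, so this is first inversion (figured bass 6/5).

Eb minor-major seventh, first inversion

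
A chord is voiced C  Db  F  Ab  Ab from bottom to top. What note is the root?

Db

Reordering C, Db, F, Ab into stacked thirds gives Db–F–Ab–C; the bottom of that stack, Db, is the root.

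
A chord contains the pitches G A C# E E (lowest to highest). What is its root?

A

The distinct letter names are G, A, C#, E. Arranged as a stack of thirds they read A–C#–E–G, so A is the root (an A dominant seventh chord).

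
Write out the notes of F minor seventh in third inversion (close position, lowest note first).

Eb, F, Ab, C

The chord tones are F–Ab–C–Eb. With the seventh (Eb) lowest for third inversion: Eb, F, Ab, C.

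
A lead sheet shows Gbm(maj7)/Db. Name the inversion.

Gbm(maj7)/Db means Gb minor-major seventh with Db in the bass. Db is the fifth of Gb minor-major seventh (Gb–Bbb–Db–F), so this is second inversion.

second inversion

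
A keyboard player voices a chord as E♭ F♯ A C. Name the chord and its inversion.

F# diminished seventh, third inversion

The pitch classes Eb, F#, A, C arrange in thirds as F#–A–C–Eb: an F# diminished seventh chord.
With the seventh (Eb) in the bass, the chord is in third inversion (figured bass 4/2).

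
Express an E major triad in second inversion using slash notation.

EM/B

Second inversion of E major has the fifth (B) in the bass. As a slash chord: EM/B.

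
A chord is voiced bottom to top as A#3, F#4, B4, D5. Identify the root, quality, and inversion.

B minor-major seventh, third inversion

Reducing to letter names: A#, F#, B, D. These stack in thirds as B–D–F#–A# — a B minor-major seventh chord.
With the seventh (A#) in the bass, the chord is in third inversion (figured bass 4/2).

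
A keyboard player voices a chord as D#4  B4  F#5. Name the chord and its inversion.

The distinct note names are D#, B, F#. Stacked in thirds they read B–D#–F#, which is a major triad on B.
The lowest note is D#, the third of the chord, so this is first inversion (figured bass 6).

B major, first inversion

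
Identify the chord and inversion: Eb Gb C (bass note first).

C diminished, first inversion

The pitch classes Eb, Gb, C arrange in thirds as C–Eb–Gb: a C diminished triad.
Eb is the third of C diminished; third in the bass means first inversion (figured bass 6).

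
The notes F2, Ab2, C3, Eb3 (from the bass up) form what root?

F, Ab, C, Eb are the tones of an F minor seventh chord (F–Ab–C–Eb), making F the root.

F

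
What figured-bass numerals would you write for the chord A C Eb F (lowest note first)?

The notes A, C, Eb, F stack in thirds as F–A–C–Eb — an F dominant seventh chord. The bass A is the third, so this is first inversion: figured 6/5.

6/5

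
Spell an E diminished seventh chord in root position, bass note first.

Spelling E diminished seventh: E–G–Bb–Db. In root position the root is bass, giving E, G, Bb, Db from the bottom.

E, G, Bb, Db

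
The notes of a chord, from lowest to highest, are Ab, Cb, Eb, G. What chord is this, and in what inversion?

Ab minor-major seventh, root position

The distinct note names are Ab, Cb, Eb, G. Stacked in thirds they read Ab–Cb–Eb–G, which is a minor-major seventh chord on Ab.
Ab is the root of Ab minor-major seventh; root in the bass means root position (figured bass 7).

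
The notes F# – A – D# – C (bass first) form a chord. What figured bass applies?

The notes F#, A, D#, C stack in thirds as D#–F#–A–C — a D# diminished seventh chord. The bass F# is the third, so this is first inversion: figured 6/5.

6/5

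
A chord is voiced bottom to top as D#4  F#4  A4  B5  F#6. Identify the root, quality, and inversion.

Reducing to letter names: D#, F#, A, B. These stack in thirds as B–D#–F#–A — a B dominant seventh chord.
D# is the third of B dominant seventh; third in the bass means first inversion (figured bass 6/5).

B dominant seventh, first inversion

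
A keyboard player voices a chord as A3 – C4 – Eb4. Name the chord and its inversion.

Reducing to letter names: A, C, Eb. These stack in thirds as A–C–Eb — an A diminished triad.
The lowest note is A, the root of the chord, so this is root position (figured bass 5/3).

A diminished, root position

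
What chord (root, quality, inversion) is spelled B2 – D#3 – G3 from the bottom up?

Reducing to letter names: B, D#, G. These stack in thirds as G–B–D# — a G augmented triad.
The lowest note is B, the third of the chord, so this is first inversion (figured bass 6).

G augmented, first inversion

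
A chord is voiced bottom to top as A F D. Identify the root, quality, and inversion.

D minor, second inversion

The distinct note names are A, F, D. Stacked in thirds they read D–F–A, which is a minor triad on D.
A is the fifth of D minor; fifth in the bass means second inversion (figured bass 6/4).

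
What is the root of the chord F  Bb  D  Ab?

Bb

Reordering F, Bb, D, Ab into stacked thirds gives Bb–D–F–Ab; the bottom of that stack, Bb, is the root.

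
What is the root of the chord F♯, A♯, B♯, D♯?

B#

F#, A#, B#, D# are the tones of a B# half-diminished seventh chord (B#–D#–F#–A#), making B# the root.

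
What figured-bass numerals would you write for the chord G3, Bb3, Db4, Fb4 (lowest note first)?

7

The notes G, Bb, Db, Fb stack in thirds as G–Bb–Db–Fb — a G diminished seventh chord. The bass G is the root, so this is root position: figured 7.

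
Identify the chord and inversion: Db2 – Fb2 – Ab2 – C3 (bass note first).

Db minor-major seventh, root position

Reducing to letter names: Db, Fb, Ab, C. These stack in thirds as Db–Fb–Ab–C — a Db minor-major seventh chord.
Db is the root of Db minor-major seventh; root in the bass means root position (figured bass 7).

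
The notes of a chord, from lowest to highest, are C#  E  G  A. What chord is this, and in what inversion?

Reducing to letter names: C#, E, G, A. These stack in thirds as A–C#–E–G — an A dominant seventh chord.
With the third (C#) in the bass, the chord is in first inversion (figured bass 6/5).

A dominant seventh, first inversion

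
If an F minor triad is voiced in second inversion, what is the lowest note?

C

In second inversion the fifth is lowest. For F minor (F–Ab–C) that is C.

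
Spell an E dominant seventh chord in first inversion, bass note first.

Spelling E dominant seventh: E–G#–B–D. In first inversion the third is bass, giving G#, B, D, E from the bottom.

G#, B, D, E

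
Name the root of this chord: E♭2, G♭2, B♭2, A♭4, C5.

Reordering Eb, Gb, Bb, Ab, C into stacked thirds gives Ab–C–Eb–Gb–Bb; the bottom of that stack, Ab, is the root.

Ab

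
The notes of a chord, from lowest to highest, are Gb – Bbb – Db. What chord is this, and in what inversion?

The pitch classes Gb, Bbb, Db arrange in thirds as Gb–Bbb–Db: a Gb minor triad.
Gb is the root of Gb minor; root in the bass means root position (figured bass 5/3).

Gb minor, root position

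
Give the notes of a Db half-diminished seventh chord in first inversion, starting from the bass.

Spelling Db half-diminished seventh: Db–Fb–Abb–Cb. In first inversion the third is bass, giving Fb, Abb, Cb, Db from the bottom.

Fb, Abb, Cb, Db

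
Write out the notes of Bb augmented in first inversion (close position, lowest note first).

Bb augmented is Bb–D–F#. First inversion puts the third (D) in the bass, with the remaining tones above: D, F#, Bb.

D, F#, Bb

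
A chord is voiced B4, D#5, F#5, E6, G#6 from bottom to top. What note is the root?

E

The distinct letter names are B, D#, F#, E, G#. Arranged as a stack of thirds they read E–G#–B–D#–F#, so E is the root (an E major ninth chord).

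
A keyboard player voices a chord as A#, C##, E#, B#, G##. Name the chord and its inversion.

Reducing to letter names: A#, C##, E#, B#, G##. These stack in thirds as A#–C##–E#–G##–B# — an A# major ninth chord.
The lowest note is A#, the root of the chord, so this is root position.

A# major ninth, root position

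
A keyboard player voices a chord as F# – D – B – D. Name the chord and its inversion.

B minor, second inversion

The distinct note names are F#, D, B. Stacked in thirds they read B–D–F#, which is a minor triad on B.
F# is the fifth of B minor; fifth in the bass means second inversion (figured bass 6/4).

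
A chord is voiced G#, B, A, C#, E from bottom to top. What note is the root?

The distinct letter names are G#, B, A, C#, E. Arranged as a stack of thirds they read A–C#–E–G#–B, so A is the root (an A major ninth chord).

A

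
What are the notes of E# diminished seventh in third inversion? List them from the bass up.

E# diminished seventh is E#–G#–B–D. Third inversion puts the seventh (D) in the bass, with the remaining tones above: D, E#, G#, B.

D, E#, G#, B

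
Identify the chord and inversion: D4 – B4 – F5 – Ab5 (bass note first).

B diminished seventh, first inversion

The distinct note names are D, B, F, Ab. Stacked in thirds they read B–D–F–Ab, which is a diminished seventh chord on B.
With the third (D) in the bass, the chord is in first inversion (figured bass 6/5).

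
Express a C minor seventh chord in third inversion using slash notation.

Cm7/Bb

Third inversion of C minor seventh has the seventh (Bb) in the bass. As a slash chord: Cm7/Bb.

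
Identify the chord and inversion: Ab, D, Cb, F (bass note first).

The distinct note names are Ab, D, Cb, F. Stacked in thirds they read D–F–Ab–Cb, which is a diminished seventh chord on D.
With the fifth (Ab) in the bass, the chord is in second inversion (figured bass 4/3).

D diminished seventh, second inversion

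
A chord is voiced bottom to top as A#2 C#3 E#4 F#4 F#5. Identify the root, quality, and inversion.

F# major seventh, first inversion

The pitch classes A#, C#, E#, F# arrange in thirds as F#–A#–C#–E#: an F# major seventh chord.
The lowest note is A#, the third of the chord, so this is first inversion (figured bass 6/5).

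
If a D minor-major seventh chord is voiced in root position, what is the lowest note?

D

The root of D minor-major seventh (D–F–A–C#) is D; that is the bass in root position.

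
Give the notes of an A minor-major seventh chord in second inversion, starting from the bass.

E, G#, A, C

Spelling A minor-major seventh: A–C–E–G#. In second inversion the fifth is bass, giving E, G#, A, C from the bottom.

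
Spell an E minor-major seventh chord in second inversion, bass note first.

The chord tones are E–G–B–D#. With the fifth (B) lowest for second inversion: B, D#, E, G.

B, D#, E, G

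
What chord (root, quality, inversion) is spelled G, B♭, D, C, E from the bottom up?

The pitch classes G, Bb, D, C, E arrange in thirds as C–E–G–Bb–D: a C dominant ninth chord.
G is the fifth of C dominant ninth; fifth in the bass means second inversion.

C dominant ninth, second inversion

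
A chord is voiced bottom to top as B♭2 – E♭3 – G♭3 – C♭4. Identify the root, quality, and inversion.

Cb major seventh, third inversion

The distinct note names are Bb, Eb, Gb, Cb. Stacked in thirds they read Cb–Eb–Gb–Bb, which is a major seventh chord on Cb.
With the seventh (Bb) in the bass, the chord is in third inversion (figured bass 4/2).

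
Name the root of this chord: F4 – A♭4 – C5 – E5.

Reordering F, Ab, C, E into stacked thirds gives F–Ab–C–E; the bottom of that stack, F, is the root.

F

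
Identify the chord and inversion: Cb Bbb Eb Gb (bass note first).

Reducing to letter names: Cb, Bbb, Eb, Gb. These stack in thirds as Cb–Eb–Gb–Bbb — a Cb dominant seventh chord.
With the root (Cb) in the bass, the chord is in root position (figured bass 7).

Cb dominant seventh, root position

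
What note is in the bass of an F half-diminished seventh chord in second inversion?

F half-diminished seventh is F–Ab–Cb–Eb. Second inversion places the fifth in the bass: Cb.

Cb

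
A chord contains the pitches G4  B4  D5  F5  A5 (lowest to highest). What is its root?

G

Reordering G, B, D, F, A into stacked thirds gives G–B–D–F–A; the bottom of that stack, G, is the root.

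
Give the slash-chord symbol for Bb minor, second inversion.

Bbm/F

Second inversion of Bb minor has the fifth (F) in the bass. As a slash chord: Bbm/F.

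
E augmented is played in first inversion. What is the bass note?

G#

The third of E augmented (E–G#–B#) is G#; that is the bass in first inversion.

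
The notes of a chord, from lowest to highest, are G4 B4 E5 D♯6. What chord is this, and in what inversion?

The pitch classes G, B, E, D# arrange in thirds as E–G–B–D#: an E minor-major seventh chord.
G is the third of E minor-major seventh; third in the bass means first inversion (figured bass 6/5).

E minor-major seventh, first inversion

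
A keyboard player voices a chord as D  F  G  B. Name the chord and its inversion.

Reducing to letter names: D, F, G, B. These stack in thirds as G–B–D–F — a G dominant seventh chord.
The lowest note is D, the fifth of the chord, so this is second inversion (figured bass 4/3).

G dominant seventh, second inversion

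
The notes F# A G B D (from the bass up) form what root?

G

The distinct letter names are F#, A, G, B, D. Arranged as a stack of thirds they read G–B–D–F#–A, so G is the root (a G major ninth chord).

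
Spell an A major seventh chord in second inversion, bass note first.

The chord tones are A–C#–E–G#. With the fifth (E) lowest for second inversion: E, G#, A, C#.

E, G#, A, C#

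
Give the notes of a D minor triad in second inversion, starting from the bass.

A, D, F

Spelling D minor: D–F–A. In second inversion the fifth is bass, giving A, D, F from the bottom.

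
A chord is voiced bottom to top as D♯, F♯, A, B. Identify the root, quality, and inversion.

B dominant seventh, first inversion

The distinct note names are D#, F#, A, B. Stacked in thirds they read B–D#–F#–A, which is a dominant seventh chord on B.
The lowest note is D#, the third of the chord, so this is first inversion (figured bass 6/5).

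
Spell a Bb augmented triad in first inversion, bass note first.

Spelling Bb augmented: Bb–D–F#. In first inversion the third is bass, giving D, F#, Bb from the bottom.

D, F#, Bb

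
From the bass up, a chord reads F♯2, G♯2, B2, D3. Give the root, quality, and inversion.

G# half-diminished seventh, third inversion

Reducing to letter names: F#, G#, B, D. These stack in thirds as G#–B–D–F# — a G# half-diminished seventh chord.
With the seventh (F#) in the bass, the chord is in third inversion (figured bass 4/2).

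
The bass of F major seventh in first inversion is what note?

F major seventh is F–A–C–E. First inversion places the third in the bass: A.

A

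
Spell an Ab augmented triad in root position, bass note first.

Ab, C, E

The chord tones are Ab–C–E. With the root (Ab) lowest for root position: Ab, C, E.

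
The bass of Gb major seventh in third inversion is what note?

F

Gb major seventh is Gb–Bb–Db–F. Third inversion places the seventh in the bass: F.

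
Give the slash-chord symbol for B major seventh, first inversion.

Bmaj7/D#

First inversion of B major seventh has the third (D#) in the bass. As a slash chord: Bmaj7/D#.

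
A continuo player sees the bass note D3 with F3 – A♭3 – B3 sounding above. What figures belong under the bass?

6/5

The notes D, F, Ab, B stack in thirds as B–D–F–Ab — a B diminished seventh chord. The bass D is the third, so this is first inversion: figured 6/5.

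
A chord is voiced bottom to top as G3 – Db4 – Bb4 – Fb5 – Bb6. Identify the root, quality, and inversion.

G diminished seventh, root position

The pitch classes G, Db, Bb, Fb arrange in thirds as G–Bb–Db–Fb: a G diminished seventh chord.
The lowest note is G, the root of the chord, so this is root position (figured bass 7).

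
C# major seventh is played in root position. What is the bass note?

C#

The root of C# major seventh (C#–E#–G#–B#) is C#; that is the bass in root position.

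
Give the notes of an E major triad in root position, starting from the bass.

E, G#, B

Spelling E major: E–G#–B. In root position the root is bass, giving E, G#, B from the bottom.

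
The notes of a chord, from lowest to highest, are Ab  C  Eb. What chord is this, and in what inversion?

Ab major, root position

Reducing to letter names: Ab, C, Eb. These stack in thirds as Ab–C–Eb — an Ab major triad.
The lowest note is Ab, the root of the chord, so this is root position (figured bass 5/3).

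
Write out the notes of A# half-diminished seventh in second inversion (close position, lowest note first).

Spelling A# half-diminished seventh: A#–C#–E–G#. In second inversion the fifth is bass, giving E, G#, A#, C# from the bottom.

E, G#, A#, C#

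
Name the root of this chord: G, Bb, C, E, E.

Reordering G, Bb, C, E into stacked thirds gives C–E–G–Bb; the bottom of that stack, C, is the root.

C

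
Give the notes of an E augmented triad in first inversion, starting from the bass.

G#, B#, E

E augmented is E–G#–B#. First inversion puts the third (G#) in the bass, with the remaining tones above: G#, B#, E.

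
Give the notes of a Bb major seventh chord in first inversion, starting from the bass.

D, F, A, Bb

Bb major seventh is Bb–D–F–A. First inversion puts the third (D) in the bass, with the remaining tones above: D, F, A, Bb.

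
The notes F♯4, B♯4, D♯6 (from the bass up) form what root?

B#

Reordering F#, B#, D# into stacked thirds gives B#–D#–F#; the bottom of that stack, B#, is the root.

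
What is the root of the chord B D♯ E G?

E

Reordering B, D#, E, G into stacked thirds gives E–G–B–D#; the bottom of that stack, E, is the root.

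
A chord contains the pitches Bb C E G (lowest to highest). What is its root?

The distinct letter names are Bb, C, E, G. Arranged as a stack of thirds they read C–E–G–Bb, so C is the root (a C dominant seventh chord).

C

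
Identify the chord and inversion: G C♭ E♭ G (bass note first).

Reducing to letter names: G, Cb, Eb. These stack in thirds as Cb–Eb–G — a Cb augmented triad.
With the fifth (G) in the bass, the chord is in second inversion (figured bass 6/4).

Cb augmented, second inversion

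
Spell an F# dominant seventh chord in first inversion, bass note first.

The chord tones are F#–A#–C#–E. With the third (A#) lowest for first inversion: A#, C#, E, F#.

A#, C#, E, F#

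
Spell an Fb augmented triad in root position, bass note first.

Fb, Ab, C

Spelling Fb augmented: Fb–Ab–C. In root position the root is bass, giving Fb, Ab, C from the bottom.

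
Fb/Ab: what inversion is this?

first inversion

Fb/Ab means Fb major with Ab in the bass. Ab is the third of Fb major (Fb–Ab–Cb), so this is first inversion.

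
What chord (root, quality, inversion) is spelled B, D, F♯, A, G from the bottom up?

The pitch classes B, D, F#, A, G arrange in thirds as G–B–D–F#–A: a G major ninth chord.
With the third (B) in the bass, the chord is in first inversion.

G major ninth, first inversion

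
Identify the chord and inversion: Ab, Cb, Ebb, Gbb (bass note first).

Ab diminished seventh, root position

Reducing to letter names: Ab, Cb, Ebb, Gbb. These stack in thirds as Ab–Cb–Ebb–Gbb — an Ab diminished seventh chord.
With the root (Ab) in the bass, the chord is in root position (figured bass 7).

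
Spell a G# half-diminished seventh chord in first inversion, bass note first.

B, D, F#, G#

The chord tones are G#–B–D–F#. With the third (B) lowest for first inversion: B, D, F#, G#.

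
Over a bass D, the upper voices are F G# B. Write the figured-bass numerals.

4/3

The notes D, F, G#, B stack in thirds as G#–B–D–F — a G# diminished seventh chord. The bass D is the fifth, so this is second inversion: figured 4/3.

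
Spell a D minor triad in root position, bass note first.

The chord tones are D–F–A. With the root (D) lowest for root position: D, F, A.

D, F, A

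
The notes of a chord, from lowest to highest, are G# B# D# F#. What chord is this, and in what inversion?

The distinct note names are G#, B#, D#, F#. Stacked in thirds they read G#–B#–D#–F#, which is a dominant seventh chord on G#.
G# is the root of G# dominant seventh; root in the bass means root position (figured bass 7).

G# dominant seventh, root position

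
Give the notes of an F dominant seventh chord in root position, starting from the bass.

F, A, C, Eb

The chord tones are F–A–C–Eb. With the root (F) lowest for root position: F, A, C, Eb.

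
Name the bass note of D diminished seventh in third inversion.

In third inversion the seventh is lowest. For D diminished seventh (D–F–Ab–Cb) that is Cb.

Cb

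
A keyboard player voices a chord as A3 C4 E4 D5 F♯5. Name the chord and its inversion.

D dominant ninth, second inversion

The pitch classes A, C, E, D, F# arrange in thirds as D–F#–A–C–E: a D dominant ninth chord.
The lowest note is A, the fifth of the chord, so this is second inversion.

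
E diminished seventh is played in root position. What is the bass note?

E

E diminished seventh is E–G–Bb–Db. Root position places the root in the bass: E.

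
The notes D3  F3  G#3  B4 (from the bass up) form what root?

G#

Reordering D, F, G#, B into stacked thirds gives G#–B–D–F; the bottom of that stack, G#, is the root.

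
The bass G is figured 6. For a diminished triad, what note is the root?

The figures 6 mean the third of the chord is in the bass. If G is the third of a diminished triad, the root is E (chord tones E–G–Bb).

E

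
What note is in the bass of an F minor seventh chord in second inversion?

C

F minor seventh is F–Ab–C–Eb. Second inversion places the fifth in the bass: C.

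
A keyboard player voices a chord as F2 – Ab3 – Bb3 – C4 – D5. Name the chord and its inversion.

The distinct note names are F, Ab, Bb, C, D. Stacked in thirds they read Bb–D–F–Ab–C, which is a dominant ninth chord on Bb.
With the fifth (F) in the bass, the chord is in second inversion.

Bb dominant ninth, second inversion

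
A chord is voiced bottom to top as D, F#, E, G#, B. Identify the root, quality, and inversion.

The distinct note names are D, F#, E, G#, B. Stacked in thirds they read E–G#–B–D–F#, which is a dominant ninth chord on E.
With the seventh (D) in the bass, the chord is in third inversion.

E dominant ninth, third inversion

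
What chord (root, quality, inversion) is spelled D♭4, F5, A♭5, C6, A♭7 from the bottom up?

Db major seventh, root position

The pitch classes Db, F, Ab, C arrange in thirds as Db–F–Ab–C: a Db major seventh chord.
Db is the root of Db major seventh; root in the bass means root position (figured bass 7).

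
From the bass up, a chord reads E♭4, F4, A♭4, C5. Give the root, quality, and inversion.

The pitch classes Eb, F, Ab, C arrange in thirds as F–Ab–C–Eb: an F minor seventh chord.
Eb is the seventh of F minor seventh; seventh in the bass means third inversion (figured bass 4/2).

F minor seventh, third inversion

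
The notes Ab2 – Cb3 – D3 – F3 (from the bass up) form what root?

Reordering Ab, Cb, D, F into stacked thirds gives D–F–Ab–Cb; the bottom of that stack, D, is the root.

D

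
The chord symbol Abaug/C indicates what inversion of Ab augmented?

first inversion

Abaug/C means Ab augmented with C in the bass. C is the third of Ab augmented (Ab–C–E), so this is first inversion.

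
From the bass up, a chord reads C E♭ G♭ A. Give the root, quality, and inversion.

A diminished seventh, first inversion

Reducing to letter names: C, Eb, Gb, A. These stack in thirds as A–C–Eb–Gb — an A diminished seventh chord.
The lowest note is C, the third of the chord, so this is first inversion (figured bass 6/5).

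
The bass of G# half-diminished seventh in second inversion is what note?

The fifth of G# half-diminished seventh (G#–B–D–F#) is D; that is the bass in second inversion.

D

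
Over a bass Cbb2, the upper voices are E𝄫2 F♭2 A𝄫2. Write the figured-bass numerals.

The notes Cbb, Ebb, Fb, Abb stack in thirds as Fb–Abb–Cbb–Ebb — an Fb half-diminished seventh chord. The bass Cbb is the fifth, so this is second inversion: figured 4/3.

4/3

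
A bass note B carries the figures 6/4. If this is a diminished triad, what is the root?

The figures 6/4 mean the fifth of the chord is in the bass. If B is the fifth of a diminished triad, the root is E# (chord tones E#–G#–B).

E#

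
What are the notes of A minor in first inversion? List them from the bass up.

Spelling A minor: A–C–E. In first inversion the third is bass, giving C, E, A from the bottom.

C, E, A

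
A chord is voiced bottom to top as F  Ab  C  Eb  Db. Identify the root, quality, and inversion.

Db major ninth, first inversion

The distinct note names are F, Ab, C, Eb, Db. Stacked in thirds they read Db–F–Ab–C–Eb, which is a major ninth chord on Db.
F is the third of Db major ninth; third in the bass means first inversion.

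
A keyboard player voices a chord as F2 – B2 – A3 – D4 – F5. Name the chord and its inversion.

Reducing to letter names: F, B, A, D. These stack in thirds as B–D–F–A — a B half-diminished seventh chord.
F is the fifth of B half-diminished seventh; fifth in the bass means second inversion (figured bass 4/3).

B half-diminished seventh, second inversion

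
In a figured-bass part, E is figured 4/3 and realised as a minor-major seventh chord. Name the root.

The figures 4/3 mean the fifth of the chord is in the bass. If E is the fifth of a minor-major seventh chord, the root is A (chord tones A–C–E–G#).

A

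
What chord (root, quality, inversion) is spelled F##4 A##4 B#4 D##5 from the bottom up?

The distinct note names are F##, A##, B#, D##. Stacked in thirds they read B#–D##–F##–A##, which is a major seventh chord on B#.
The lowest note is F##, the fifth of the chord, so this is second inversion (figured bass 4/3).

B# major seventh, second inversion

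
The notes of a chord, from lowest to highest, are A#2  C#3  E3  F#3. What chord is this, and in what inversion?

The distinct note names are A#, C#, E, F#. Stacked in thirds they read F#–A#–C#–E, which is a dominant seventh chord on F#.
A# is the third of F# dominant seventh; third in the bass means first inversion (figured bass 6/5).

F# dominant seventh, first inversion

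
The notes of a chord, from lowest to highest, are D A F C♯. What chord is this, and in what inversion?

The pitch classes D, A, F, C# arrange in thirds as D–F–A–C#: a D minor-major seventh chord.
With the root (D) in the bass, the chord is in root position (figured bass 7).

D minor-major seventh, root position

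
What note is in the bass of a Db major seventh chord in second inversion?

The fifth of Db major seventh (Db–F–Ab–C) is Ab; that is the bass in second inversion.

Ab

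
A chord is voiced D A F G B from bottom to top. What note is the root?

G

Reordering D, A, F, G, B into stacked thirds gives G–B–D–F–A; the bottom of that stack, G, is the root.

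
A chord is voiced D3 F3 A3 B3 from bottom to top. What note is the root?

D, F, A, B are the tones of a B half-diminished seventh chord (B–D–F–A), making B the root.

B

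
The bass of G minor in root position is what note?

In root position the root is lowest. For G minor (G–Bb–D) that is G.

G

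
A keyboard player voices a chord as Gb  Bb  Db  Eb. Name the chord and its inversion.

Eb minor seventh, first inversion

Reducing to letter names: Gb, Bb, Db, Eb. These stack in thirds as Eb–Gb–Bb–Db — an Eb minor seventh chord.
The lowest note is Gb, the third of the chord, so this is first inversion (figured bass 6/5).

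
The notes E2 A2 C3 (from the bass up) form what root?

A

The distinct letter names are E, A, C. Arranged as a stack of thirds they read A–C–E, so A is the root (an A minor triad).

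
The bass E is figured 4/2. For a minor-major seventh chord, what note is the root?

F

The figures 4/2 mean the seventh of the chord is in the bass. If E is the seventh of a minor-major seventh chord, the root is F (chord tones F–Ab–C–E).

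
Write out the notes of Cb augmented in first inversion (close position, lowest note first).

Eb, G, Cb

Spelling Cb augmented: Cb–Eb–G. In first inversion the third is bass, giving Eb, G, Cb from the bottom.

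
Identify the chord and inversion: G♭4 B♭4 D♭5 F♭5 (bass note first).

The pitch classes Gb, Bb, Db, Fb arrange in thirds as Gb–Bb–Db–Fb: a Gb dominant seventh chord.
The lowest note is Gb, the root of the chord, so this is root position (figured bass 7).

Gb dominant seventh, root position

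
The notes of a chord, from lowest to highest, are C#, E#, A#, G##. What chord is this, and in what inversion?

A# minor-major seventh, first inversion

The pitch classes C#, E#, A#, G## arrange in thirds as A#–C#–E#–G##: an A# minor-major seventh chord.
The lowest note is C#, the third of the chord, so this is first inversion (figured bass 6/5).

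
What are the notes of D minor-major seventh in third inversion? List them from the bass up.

The chord tones are D–F–A–C#. With the seventh (C#) lowest for third inversion: C#, D, F, A.

C#, D, F, A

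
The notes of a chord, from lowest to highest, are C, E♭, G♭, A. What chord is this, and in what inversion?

The pitch classes C, Eb, Gb, A arrange in thirds as A–C–Eb–Gb: an A diminished seventh chord.
With the third (C) in the bass, the chord is in first inversion (figured bass 6/5).

A diminished seventh, first inversion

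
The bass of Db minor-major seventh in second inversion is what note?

Ab

In second inversion the fifth is lowest. For Db minor-major seventh (Db–Fb–Ab–C) that is Ab.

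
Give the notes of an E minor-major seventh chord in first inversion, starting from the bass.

G, B, D#, E

E minor-major seventh is E–G–B–D#. First inversion puts the third (G) in the bass, with the remaining tones above: G, B, D#, E.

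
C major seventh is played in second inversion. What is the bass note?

C major seventh is C–E–G–B. Second inversion places the fifth in the bass: G.

G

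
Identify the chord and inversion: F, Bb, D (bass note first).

The distinct note names are F, Bb, D. Stacked in thirds they read Bb–D–F, which is a major triad on Bb.
The lowest note is F, the fifth of the chord, so this is second inversion (figured bass 6/4).

Bb major, second inversion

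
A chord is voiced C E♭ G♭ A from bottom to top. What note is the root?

Reordering C, Eb, Gb, A into stacked thirds gives A–C–Eb–Gb; the bottom of that stack, A, is the root.

A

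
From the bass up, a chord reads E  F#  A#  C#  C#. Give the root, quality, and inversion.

Reducing to letter names: E, F#, A#, C#. These stack in thirds as F#–A#–C#–E — an F# dominant seventh chord.
E is the seventh of F# dominant seventh; seventh in the bass means third inversion (figured bass 4/2).

F# dominant seventh, third inversion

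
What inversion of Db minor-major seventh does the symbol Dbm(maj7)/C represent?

Dbm(maj7)/C means Db minor-major seventh with C in the bass. C is the seventh of Db minor-major seventh (Db–Fb–Ab–C), so this is third inversion.

third inversion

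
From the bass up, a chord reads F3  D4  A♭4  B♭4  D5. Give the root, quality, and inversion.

Bb dominant seventh, second inversion

Reducing to letter names: F, D, Ab, Bb. These stack in thirds as Bb–D–F–Ab — a Bb dominant seventh chord.
F is the fifth of Bb dominant seventh; fifth in the bass means second inversion (figured bass 4/3).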